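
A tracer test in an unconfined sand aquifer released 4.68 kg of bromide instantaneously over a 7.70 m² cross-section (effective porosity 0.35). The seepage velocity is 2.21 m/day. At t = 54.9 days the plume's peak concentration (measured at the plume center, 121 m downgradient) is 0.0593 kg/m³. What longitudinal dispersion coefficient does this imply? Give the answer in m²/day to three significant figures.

1.24 m²/day

At the plume center C_max = M/(n_e·A·√(4πDt)), so D = M²/(4πt·(n_e·A·C_max)²).
n_e·A·C_max = 0.35 × 7.70 × 0.0593 = 0.1598 kg/m.
D = 4.68²/(4π × 54.9 × 0.1598²) = 1.24 m²/day.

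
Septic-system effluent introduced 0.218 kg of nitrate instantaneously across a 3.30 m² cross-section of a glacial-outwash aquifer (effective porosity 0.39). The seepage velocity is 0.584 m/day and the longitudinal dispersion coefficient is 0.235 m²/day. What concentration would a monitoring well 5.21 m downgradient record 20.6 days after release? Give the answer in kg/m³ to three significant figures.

For an instantaneous plane source, C(x,t) = M/(n_e·A·√(4πDt)) · exp(−(x−vt)²/(4Dt)), with n_e·A the pore (flow) area.
Plume center vt = 0.584 × 20.6 = 12.0304 m, so the well at 5.21 m is 6.8204 m upgradient of the peak.
√(4πDt) = 7.800 m, giving peak height M/(n_e·A·√(4πDt)) = 0.218/(0.39 × 3.30 × 7.800) = 0.02172 kg/m³.
(x−vt)²/(4Dt) = (-6.8204)²/(4 × 0.235 × 20.6) = 2.402; exp(−2.402) = 0.09054.
C = 0.02172 × 0.09054 = 0.00197 kg/m³.

0.00197 kg/m³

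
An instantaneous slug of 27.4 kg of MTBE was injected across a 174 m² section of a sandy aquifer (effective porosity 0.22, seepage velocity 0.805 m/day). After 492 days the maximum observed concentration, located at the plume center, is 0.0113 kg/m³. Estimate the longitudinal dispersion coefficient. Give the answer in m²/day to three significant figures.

0.649 m²/day

At the plume center C_max = M/(n_e·A·√(4πDt)), so D = M²/(4πt·(n_e·A·C_max)²).
n_e·A·C_max = 0.22 × 174 × 0.0113 = 0.4326 kg/m.
D = 27.4²/(4π × 492 × 0.4326²) = 0.649 m²/day.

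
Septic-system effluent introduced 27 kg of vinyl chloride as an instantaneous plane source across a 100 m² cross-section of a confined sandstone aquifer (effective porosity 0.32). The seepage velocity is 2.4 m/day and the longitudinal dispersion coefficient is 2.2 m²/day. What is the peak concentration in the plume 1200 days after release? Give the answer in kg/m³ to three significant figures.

0.00463 kg/m³

The peak of an instantaneous 1D plume sits at x = vt; there the Gaussian factor is 1 and C_max = M/(n_e·A·√(4πDt)), where n_e·A is the pore area the mass is dissolved in.
√(4πDt) = √(4π × 2.2 × 1200) = 182.1 m, so C_max = 27/(0.32 × 100 × 182.1) = 0.00463 kg/m³.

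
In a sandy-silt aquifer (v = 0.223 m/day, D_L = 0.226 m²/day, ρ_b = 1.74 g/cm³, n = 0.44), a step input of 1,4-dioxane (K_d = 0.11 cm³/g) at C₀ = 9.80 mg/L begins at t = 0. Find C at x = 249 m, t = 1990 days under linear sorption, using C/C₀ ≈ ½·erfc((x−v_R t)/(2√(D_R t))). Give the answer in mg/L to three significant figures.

Retardation factor R = 1 + ρ_b·K_d/n = 1 + 1.74 × 0.11/0.44 = 1.435.
Sorption retards both mechanisms: v_R = v/R = 0.1554 m/day, D_R = D/R = 0.1575 m²/day.
v_R·t = 0.1554 × 1990 = 309.246 m; 2√(D_R t) = 35.41 m; argument = (249 − 309.246)/35.41 = -1.701.
C = C₀ × ½·erfc(-1.701) = 9.80 × 0.9919 = 9.72 mg/L.

9.72 mg/L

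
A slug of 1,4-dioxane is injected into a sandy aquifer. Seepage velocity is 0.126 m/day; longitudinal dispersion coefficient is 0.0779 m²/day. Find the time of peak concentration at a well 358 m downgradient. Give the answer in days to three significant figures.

2840 days

For the 1D instantaneous-source solution, setting ∂C/∂t = 0 at fixed x gives v²t² + 2Dt − x² = 0, so t = (√(D² + v²x²) − D)/v².
√(D² + v²x²) = √(0.0779² + 0.126² × 358²) = 45.11; v² = 0.015876.
t = (45.11 − 0.0779)/0.015876 = 2840 days (vs. the pure-advection estimate x/v = 2840 d).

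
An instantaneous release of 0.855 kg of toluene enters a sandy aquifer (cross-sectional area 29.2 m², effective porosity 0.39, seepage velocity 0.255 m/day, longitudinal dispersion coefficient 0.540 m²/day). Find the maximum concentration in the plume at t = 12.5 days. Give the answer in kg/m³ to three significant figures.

0.00815 kg/m³

The peak of an instantaneous 1D plume sits at x = vt; there the Gaussian factor is 1 and C_max = M/(n_e·A·√(4πDt)), where n_e·A is the pore area the mass is dissolved in.
√(4πDt) = √(4π × 0.540 × 12.5) = 9.210 m, so C_max = 0.855/(0.39 × 29.2 × 9.210) = 0.00815 kg/m³.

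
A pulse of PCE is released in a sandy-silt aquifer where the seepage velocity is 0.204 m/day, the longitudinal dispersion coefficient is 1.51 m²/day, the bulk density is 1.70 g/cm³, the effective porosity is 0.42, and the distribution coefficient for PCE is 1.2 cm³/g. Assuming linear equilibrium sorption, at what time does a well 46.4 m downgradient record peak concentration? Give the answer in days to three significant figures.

Retardation factor R = 1 + ρ_b·K_d/n = 1 + 1.70 × 1.2/0.42 = 5.857.
Sorption retards both mechanisms: v_R = v/R = 0.03483 m/day, D_R = D/R = 0.2578 m²/day.
Peak time from v_R²t² + 2D_R t − x² = 0: t = (√(D_R² + v_R²x²) − D_R)/v_R².
√(D_R² + v_R²x²) = √(0.2578² + 0.03483² × 46.4²) = 1.637; v_R² = 0.001213.
t = (1.637 − 0.2578)/0.001213 = 1140 days.

1140 days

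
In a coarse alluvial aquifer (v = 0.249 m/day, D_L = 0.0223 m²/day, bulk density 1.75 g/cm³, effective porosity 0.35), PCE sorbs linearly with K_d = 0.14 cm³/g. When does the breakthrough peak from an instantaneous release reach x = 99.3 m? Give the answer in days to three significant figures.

Retardation factor R = 1 + ρ_b·K_d/n = 1 + 1.75 × 0.14/0.35 = 1.700.
Sorption retards both mechanisms: v_R = v/R = 0.1465 m/day, D_R = D/R = 0.01312 m²/day.
Peak time from v_R²t² + 2D_R t − x² = 0: t = (√(D_R² + v_R²x²) − D_R)/v_R².
√(D_R² + v_R²x²) = √(0.01312² + 0.1465² × 99.3²) = 14.55; v_R² = 0.02146.
t = (14.55 − 0.01312)/0.02146 = 677 days.

677 days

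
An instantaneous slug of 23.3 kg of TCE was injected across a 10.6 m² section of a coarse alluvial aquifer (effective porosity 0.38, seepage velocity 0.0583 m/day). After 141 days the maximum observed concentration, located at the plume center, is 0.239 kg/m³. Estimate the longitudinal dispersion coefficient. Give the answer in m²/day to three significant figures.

At the plume center C_max = M/(n_e·A·√(4πDt)), so D = M²/(4πt·(n_e·A·C_max)²).
n_e·A·C_max = 0.38 × 10.6 × 0.239 = 0.9627 kg/m.
D = 23.3²/(4π × 141 × 0.9627²) = 0.331 m²/day.

0.331 m²/day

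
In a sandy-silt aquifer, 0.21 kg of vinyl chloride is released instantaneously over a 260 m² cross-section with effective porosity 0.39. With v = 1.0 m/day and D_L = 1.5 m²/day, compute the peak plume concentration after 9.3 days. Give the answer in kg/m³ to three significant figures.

0.000156 kg/m³

The peak of an instantaneous 1D plume sits at x = vt; there the Gaussian factor is 1 and C_max = M/(n_e·A·√(4πDt)), where n_e·A is the pore area the mass is dissolved in.
√(4πDt) = √(4π × 1.5 × 9.3) = 13.24 m, so C_max = 0.21/(0.39 × 260 × 13.24) = 0.000156 kg/m³.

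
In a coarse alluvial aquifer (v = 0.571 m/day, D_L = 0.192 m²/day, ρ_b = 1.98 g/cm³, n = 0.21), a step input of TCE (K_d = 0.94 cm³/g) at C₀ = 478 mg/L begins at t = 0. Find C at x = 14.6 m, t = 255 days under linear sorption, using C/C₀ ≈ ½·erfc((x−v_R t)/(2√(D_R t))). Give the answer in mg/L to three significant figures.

Retardation factor R = 1 + ρ_b·K_d/n = 1 + 1.98 × 0.94/0.21 = 9.863.
Sorption retards both mechanisms: v_R = v/R = 0.05789 m/day, D_R = D/R = 0.01947 m²/day.
v_R·t = 0.05789 × 255 = 14.76195 m; 2√(D_R t) = 4.456 m; argument = (14.6 − 14.76195)/4.456 = -0.03634.
C = C₀ × ½·erfc(-0.03634) = 478 × 0.5205 = 249 mg/L.

249 mg/L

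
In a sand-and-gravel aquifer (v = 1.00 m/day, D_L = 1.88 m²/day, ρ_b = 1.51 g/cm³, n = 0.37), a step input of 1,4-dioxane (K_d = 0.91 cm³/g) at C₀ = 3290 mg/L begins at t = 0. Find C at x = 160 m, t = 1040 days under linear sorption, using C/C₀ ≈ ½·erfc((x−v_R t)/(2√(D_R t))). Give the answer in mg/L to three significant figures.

3230 mg/L

Retardation factor R = 1 + ρ_b·K_d/n = 1 + 1.51 × 0.91/0.37 = 4.714.
Sorption retards both mechanisms: v_R = v/R = 0.2121 m/day, D_R = D/R = 0.3988 m²/day.
v_R·t = 0.2121 × 1040 = 220.584 m; 2√(D_R t) = 40.73 m; argument = (160 − 220.584)/40.73 = -1.487.
C = C₀ × ½·erfc(-1.487) = 3290 × 0.9823 = 3230 mg/L.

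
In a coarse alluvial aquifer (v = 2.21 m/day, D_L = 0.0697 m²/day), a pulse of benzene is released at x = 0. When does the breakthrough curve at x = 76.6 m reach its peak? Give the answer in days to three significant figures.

34.6 days

For the 1D instantaneous-source solution, setting ∂C/∂t = 0 at fixed x gives v²t² + 2Dt − x² = 0, so t = (√(D² + v²x²) − D)/v².
√(D² + v²x²) = √(0.0697² + 2.21² × 76.6²) = 169.3; v² = 4.8841.
t = (169.3 − 0.0697)/4.8841 = 34.6 days (vs. the pure-advection estimate x/v = 34.7 d).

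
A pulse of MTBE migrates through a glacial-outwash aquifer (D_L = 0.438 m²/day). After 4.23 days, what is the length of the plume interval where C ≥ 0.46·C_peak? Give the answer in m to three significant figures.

The plume is Gaussian with σ = √(2Dt) = √(2 × 0.438 × 4.23) = 1.925 m.
C/C_peak = exp(−Δx²/(2σ²)) = 0.46 ⇒ Δx = σ·√(−2 ln 0.46) = 1.925 × 1.246 = 2.399 m.
Width = 2Δx = 4.80 m.

4.80 m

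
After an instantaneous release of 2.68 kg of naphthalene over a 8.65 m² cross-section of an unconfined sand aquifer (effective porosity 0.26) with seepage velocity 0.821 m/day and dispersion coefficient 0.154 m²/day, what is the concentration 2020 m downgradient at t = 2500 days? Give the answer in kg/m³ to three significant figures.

0.00863 kg/m³

For an instantaneous plane source, C(x,t) = M/(n_e·A·√(4πDt)) · exp(−(x−vt)²/(4Dt)), with n_e·A the pore (flow) area.
Plume center vt = 0.821 × 2500 = 2052.5 m, so the well at 2020 m is 32.5 m upgradient of the peak.
√(4πDt) = 69.56 m, giving peak height M/(n_e·A·√(4πDt)) = 2.68/(0.26 × 8.65 × 69.56) = 0.01713 kg/m³.
(x−vt)²/(4Dt) = (-32.5)²/(4 × 0.154 × 2500) = 0.6859; exp(−0.6859) = 0.5036.
C = 0.01713 × 0.5036 = 0.00863 kg/m³.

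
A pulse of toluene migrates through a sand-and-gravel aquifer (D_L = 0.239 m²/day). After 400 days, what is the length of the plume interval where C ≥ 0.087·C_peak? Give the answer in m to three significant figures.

61.1 m

The plume is Gaussian with σ = √(2Dt) = √(2 × 0.239 × 400) = 13.83 m.
C/C_peak = exp(−Δx²/(2σ²)) = 0.087 ⇒ Δx = σ·√(−2 ln 0.087) = 13.83 × 2.210 = 30.56 m.
Width = 2Δx = 61.1 m.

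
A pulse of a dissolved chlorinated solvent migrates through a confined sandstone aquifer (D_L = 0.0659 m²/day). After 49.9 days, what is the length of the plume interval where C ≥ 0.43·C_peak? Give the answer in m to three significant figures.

The plume is Gaussian with σ = √(2Dt) = √(2 × 0.0659 × 49.9) = 2.565 m.
C/C_peak = exp(−Δx²/(2σ²)) = 0.43 ⇒ Δx = σ·√(−2 ln 0.43) = 2.565 × 1.299 = 3.332 m.
Width = 2Δx = 6.66 m.

6.66 m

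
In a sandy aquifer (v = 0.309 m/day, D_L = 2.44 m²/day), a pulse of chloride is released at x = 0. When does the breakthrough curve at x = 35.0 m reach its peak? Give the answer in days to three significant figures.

90.6 days

For the 1D instantaneous-source solution, setting ∂C/∂t = 0 at fixed x gives v²t² + 2Dt − x² = 0, so t = (√(D² + v²x²) − D)/v².
√(D² + v²x²) = √(2.44² + 0.309² × 35.0²) = 11.09; v² = 0.095481.
t = (11.09 − 2.44)/0.095481 = 90.6 days (vs. the pure-advection estimate x/v = 113 d).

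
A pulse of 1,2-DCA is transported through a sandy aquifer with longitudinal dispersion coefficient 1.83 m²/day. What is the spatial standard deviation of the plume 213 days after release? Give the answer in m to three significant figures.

27.9 m

Dispersive spreading gives a Gaussian with σ² = 2Dt; advection only shifts the center.
σ = √(2 × 1.83 × 213) = 27.9 m.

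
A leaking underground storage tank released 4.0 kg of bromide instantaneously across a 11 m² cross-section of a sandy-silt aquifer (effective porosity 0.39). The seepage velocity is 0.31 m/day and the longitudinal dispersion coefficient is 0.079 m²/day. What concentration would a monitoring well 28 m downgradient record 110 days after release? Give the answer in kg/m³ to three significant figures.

For an instantaneous plane source, C(x,t) = M/(n_e·A·√(4πDt)) · exp(−(x−vt)²/(4Dt)), with n_e·A the pore (flow) area.
Plume center vt = 0.31 × 110 = 34.1 m, so the well at 28 m is 6.1 m upgradient of the peak.
√(4πDt) = 10.45 m, giving peak height M/(n_e·A·√(4πDt)) = 4.0/(0.39 × 11 × 10.45) = 0.08922 kg/m³.
(x−vt)²/(4Dt) = (-6.1)²/(4 × 0.079 × 110) = 1.070; exp(−1.070) = 0.3430.
C = 0.08922 × 0.3430 = 0.0306 kg/m³.

0.0306 kg/m³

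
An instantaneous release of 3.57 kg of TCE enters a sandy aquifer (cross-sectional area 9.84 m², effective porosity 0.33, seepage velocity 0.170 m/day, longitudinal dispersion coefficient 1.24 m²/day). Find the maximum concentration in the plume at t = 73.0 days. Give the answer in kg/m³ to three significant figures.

0.0326 kg/m³

The peak of an instantaneous 1D plume sits at x = vt; there the Gaussian factor is 1 and C_max = M/(n_e·A·√(4πDt)), where n_e·A is the pore area the mass is dissolved in.
√(4πDt) = √(4π × 1.24 × 73.0) = 33.73 m, so C_max = 3.57/(0.33 × 9.84 × 33.73) = 0.0326 kg/m³.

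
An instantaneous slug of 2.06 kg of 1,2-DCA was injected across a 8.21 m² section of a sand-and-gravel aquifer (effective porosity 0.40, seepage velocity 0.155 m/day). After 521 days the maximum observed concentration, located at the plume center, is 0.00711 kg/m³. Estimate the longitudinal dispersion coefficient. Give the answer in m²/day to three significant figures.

1.19 m²/day

At the plume center C_max = M/(n_e·A·√(4πDt)), so D = M²/(4πt·(n_e·A·C_max)²).
n_e·A·C_max = 0.40 × 8.21 × 0.00711 = 0.02335 kg/m.
D = 2.06²/(4π × 521 × 0.02335²) = 1.19 m²/day.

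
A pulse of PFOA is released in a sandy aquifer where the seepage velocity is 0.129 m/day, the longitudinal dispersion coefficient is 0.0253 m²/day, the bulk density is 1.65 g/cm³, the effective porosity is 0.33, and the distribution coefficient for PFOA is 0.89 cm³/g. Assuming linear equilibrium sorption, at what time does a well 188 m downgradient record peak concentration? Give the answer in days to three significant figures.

7930 days

Retardation factor R = 1 + ρ_b·K_d/n = 1 + 1.65 × 0.89/0.33 = 5.450.
Sorption retards both mechanisms: v_R = v/R = 0.02367 m/day, D_R = D/R = 0.004642 m²/day.
Peak time from v_R²t² + 2D_R t − x² = 0: t = (√(D_R² + v_R²x²) − D_R)/v_R².
√(D_R² + v_R²x²) = √(0.004642² + 0.02367² × 188²) = 4.450; v_R² = 0.0005603.
t = (4.450 − 0.004642)/0.0005603 = 7930 days.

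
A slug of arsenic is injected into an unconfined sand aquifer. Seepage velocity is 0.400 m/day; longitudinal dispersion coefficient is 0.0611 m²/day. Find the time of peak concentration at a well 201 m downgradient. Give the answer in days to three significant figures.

For the 1D instantaneous-source solution, setting ∂C/∂t = 0 at fixed x gives v²t² + 2Dt − x² = 0, so t = (√(D² + v²x²) − D)/v².
√(D² + v²x²) = √(0.0611² + 0.400² × 201²) = 80.40; v² = 0.16.
t = (80.40 − 0.0611)/0.16 = 502 days (vs. the pure-advection estimate x/v = 502 d).

502 days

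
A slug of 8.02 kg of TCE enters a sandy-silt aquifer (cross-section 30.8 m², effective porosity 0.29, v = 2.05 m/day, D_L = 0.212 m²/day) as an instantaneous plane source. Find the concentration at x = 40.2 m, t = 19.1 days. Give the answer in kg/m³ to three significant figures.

For an instantaneous plane source, C(x,t) = M/(n_e·A·√(4πDt)) · exp(−(x−vt)²/(4Dt)), with n_e·A the pore (flow) area.
Plume center vt = 2.05 × 19.1 = 39.155 m, so the well at 40.2 m is 1.045 m downgradient of the peak.
√(4πDt) = 7.133 m, giving peak height M/(n_e·A·√(4πDt)) = 8.02/(0.29 × 30.8 × 7.133) = 0.1259 kg/m³.
(x−vt)²/(4Dt) = (1.045)²/(4 × 0.212 × 19.1) = 0.06742; exp(−0.06742) = 0.9348.
C = 0.1259 × 0.9348 = 0.118 kg/m³.

0.118 kg/m³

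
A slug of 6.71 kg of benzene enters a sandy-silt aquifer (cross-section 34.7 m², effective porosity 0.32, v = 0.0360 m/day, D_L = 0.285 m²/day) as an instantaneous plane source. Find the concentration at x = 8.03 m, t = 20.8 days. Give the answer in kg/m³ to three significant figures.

For an instantaneous plane source, C(x,t) = M/(n_e·A·√(4πDt)) · exp(−(x−vt)²/(4Dt)), with n_e·A the pore (flow) area.
Plume center vt = 0.0360 × 20.8 = 0.7488 m, so the well at 8.03 m is 7.2812 m downgradient of the peak.
√(4πDt) = 8.631 m, giving peak height M/(n_e·A·√(4πDt)) = 6.71/(0.32 × 34.7 × 8.631) = 0.07001 kg/m³.
(x−vt)²/(4Dt) = (7.2812)²/(4 × 0.285 × 20.8) = 2.236; exp(−2.236) = 0.1069.
C = 0.07001 × 0.1069 = 0.00748 kg/m³.

0.00748 kg/m³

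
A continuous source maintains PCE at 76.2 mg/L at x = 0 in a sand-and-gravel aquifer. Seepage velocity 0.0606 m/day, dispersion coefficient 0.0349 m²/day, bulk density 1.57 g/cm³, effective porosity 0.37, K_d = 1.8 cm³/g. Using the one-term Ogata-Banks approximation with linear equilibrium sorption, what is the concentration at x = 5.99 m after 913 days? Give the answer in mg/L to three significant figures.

Retardation factor R = 1 + ρ_b·K_d/n = 1 + 1.57 × 1.8/0.37 = 8.638.
Sorption retards both mechanisms: v_R = v/R = 0.007016 m/day, D_R = D/R = 0.004040 m²/day.
v_R·t = 0.007016 × 913 = 6.405608 m; 2√(D_R t) = 3.841 m; argument = (5.99 − 6.405608)/3.841 = -0.1082.
C = C₀ × ½·erfc(-0.1082) = 76.2 × 0.5608 = 42.7 mg/L.

42.7 mg/L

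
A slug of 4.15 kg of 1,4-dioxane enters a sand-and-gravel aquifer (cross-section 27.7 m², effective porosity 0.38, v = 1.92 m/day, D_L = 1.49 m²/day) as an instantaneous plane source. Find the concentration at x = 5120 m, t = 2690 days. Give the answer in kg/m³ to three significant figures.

0.00155 kg/m³

For an instantaneous plane source, C(x,t) = M/(n_e·A·√(4πDt)) · exp(−(x−vt)²/(4Dt)), with n_e·A the pore (flow) area.
Plume center vt = 1.92 × 2690 = 5164.8 m, so the well at 5120 m is 44.8 m upgradient of the peak.
√(4πDt) = 224.4 m, giving peak height M/(n_e·A·√(4πDt)) = 4.15/(0.38 × 27.7 × 224.4) = 0.001757 kg/m³.
(x−vt)²/(4Dt) = (-44.8)²/(4 × 1.49 × 2690) = 0.1252; exp(−0.1252) = 0.8823.
C = 0.001757 × 0.8823 = 0.00155 kg/m³.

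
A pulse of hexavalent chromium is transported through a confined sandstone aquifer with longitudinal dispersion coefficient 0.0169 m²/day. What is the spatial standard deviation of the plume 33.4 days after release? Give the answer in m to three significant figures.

1.06 m

Dispersive spreading gives a Gaussian with σ² = 2Dt; advection only shifts the center.
σ = √(2 × 0.0169 × 33.4) = 1.06 m.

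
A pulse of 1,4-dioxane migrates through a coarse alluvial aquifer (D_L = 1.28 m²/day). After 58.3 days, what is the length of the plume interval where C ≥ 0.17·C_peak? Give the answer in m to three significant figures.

46.0 m

The plume is Gaussian with σ = √(2Dt) = √(2 × 1.28 × 58.3) = 12.22 m.
C/C_peak = exp(−Δx²/(2σ²)) = 0.17 ⇒ Δx = σ·√(−2 ln 0.17) = 12.22 × 1.883 = 23.01 m.
Width = 2Δx = 46.0 m.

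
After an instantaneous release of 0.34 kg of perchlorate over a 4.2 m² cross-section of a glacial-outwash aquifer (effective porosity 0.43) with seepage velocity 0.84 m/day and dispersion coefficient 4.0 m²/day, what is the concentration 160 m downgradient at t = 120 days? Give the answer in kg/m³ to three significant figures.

0.000391 kg/m³

For an instantaneous plane source, C(x,t) = M/(n_e·A·√(4πDt)) · exp(−(x−vt)²/(4Dt)), with n_e·A the pore (flow) area.
Plume center vt = 0.84 × 120 = 100.8 m, so the well at 160 m is 59.2 m downgradient of the peak.
√(4πDt) = 77.67 m, giving peak height M/(n_e·A·√(4πDt)) = 0.34/(0.43 × 4.2 × 77.67) = 0.002424 kg/m³.
(x−vt)²/(4Dt) = (59.2)²/(4 × 4.0 × 120) = 1.825; exp(−1.825) = 0.1612.
C = 0.002424 × 0.1612 = 0.000391 kg/m³.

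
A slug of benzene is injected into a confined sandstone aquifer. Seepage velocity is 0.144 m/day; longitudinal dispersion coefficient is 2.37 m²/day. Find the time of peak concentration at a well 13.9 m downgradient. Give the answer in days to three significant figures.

For the 1D instantaneous-source solution, setting ∂C/∂t = 0 at fixed x gives v²t² + 2Dt − x² = 0, so t = (√(D² + v²x²) − D)/v².
√(D² + v²x²) = √(2.37² + 0.144² × 13.9²) = 3.102; v² = 0.020736.
t = (3.102 − 2.37)/0.020736 = 35.3 days (vs. the pure-advection estimate x/v = 96.5 d).

35.3 days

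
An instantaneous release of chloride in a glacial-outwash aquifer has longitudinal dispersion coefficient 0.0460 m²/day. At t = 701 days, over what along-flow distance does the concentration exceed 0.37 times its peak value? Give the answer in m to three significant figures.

The plume is Gaussian with σ = √(2Dt) = √(2 × 0.0460 × 701) = 8.031 m.
C/C_peak = exp(−Δx²/(2σ²)) = 0.37 ⇒ Δx = σ·√(−2 ln 0.37) = 8.031 × 1.410 = 11.32 m.
Width = 2Δx = 22.6 m.

22.6 m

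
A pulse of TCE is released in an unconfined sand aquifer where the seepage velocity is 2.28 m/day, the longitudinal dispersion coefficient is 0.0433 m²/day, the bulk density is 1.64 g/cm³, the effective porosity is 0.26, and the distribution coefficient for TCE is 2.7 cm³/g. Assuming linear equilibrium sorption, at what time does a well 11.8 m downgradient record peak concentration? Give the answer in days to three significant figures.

93.2 days

Retardation factor R = 1 + ρ_b·K_d/n = 1 + 1.64 × 2.7/0.26 = 18.03.
Sorption retards both mechanisms: v_R = v/R = 0.1265 m/day, D_R = D/R = 0.002402 m²/day.
Peak time from v_R²t² + 2D_R t − x² = 0: t = (√(D_R² + v_R²x²) − D_R)/v_R².
√(D_R² + v_R²x²) = √(0.002402² + 0.1265² × 11.8²) = 1.493; v_R² = 0.01600.
t = (1.493 − 0.002402)/0.01600 = 93.2 days.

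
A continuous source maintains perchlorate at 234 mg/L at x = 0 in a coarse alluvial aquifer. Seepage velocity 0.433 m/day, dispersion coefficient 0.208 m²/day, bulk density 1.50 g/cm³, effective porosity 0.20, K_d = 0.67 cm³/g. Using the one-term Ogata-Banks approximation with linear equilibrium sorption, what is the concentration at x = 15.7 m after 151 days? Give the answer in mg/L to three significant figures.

Retardation factor R = 1 + ρ_b·K_d/n = 1 + 1.50 × 0.67/0.20 = 6.025.
Sorption retards both mechanisms: v_R = v/R = 0.07187 m/day, D_R = D/R = 0.03452 m²/day.
v_R·t = 0.07187 × 151 = 10.85237 m; 2√(D_R t) = 4.566 m; argument = (15.7 − 10.85237)/4.566 = 1.062.
C = C₀ × ½·erfc(1.062) = 234 × 0.06656 = 15.6 mg/L.

15.6 mg/L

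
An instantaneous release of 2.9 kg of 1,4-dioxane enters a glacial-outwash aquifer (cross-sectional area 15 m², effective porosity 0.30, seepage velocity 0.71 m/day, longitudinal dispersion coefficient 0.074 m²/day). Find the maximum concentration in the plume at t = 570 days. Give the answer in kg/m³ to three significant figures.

0.0280 kg/m³

The peak of an instantaneous 1D plume sits at x = vt; there the Gaussian factor is 1 and C_max = M/(n_e·A·√(4πDt)), where n_e·A is the pore area the mass is dissolved in.
√(4πDt) = √(4π × 0.074 × 570) = 23.02 m, so C_max = 2.9/(0.30 × 15 × 23.02) = 0.0280 kg/m³.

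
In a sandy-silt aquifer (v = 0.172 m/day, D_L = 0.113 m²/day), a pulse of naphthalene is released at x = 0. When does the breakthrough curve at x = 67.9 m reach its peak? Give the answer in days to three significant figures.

391 days

For the 1D instantaneous-source solution, setting ∂C/∂t = 0 at fixed x gives v²t² + 2Dt − x² = 0, so t = (√(D² + v²x²) − D)/v².
√(D² + v²x²) = √(0.113² + 0.172² × 67.9²) = 11.68; v² = 0.029584.
t = (11.68 − 0.113)/0.029584 = 391 days (vs. the pure-advection estimate x/v = 395 d).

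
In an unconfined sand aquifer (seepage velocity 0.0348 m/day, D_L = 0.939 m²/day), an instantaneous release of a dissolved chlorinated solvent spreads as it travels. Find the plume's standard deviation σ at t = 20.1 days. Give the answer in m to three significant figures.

Dispersive spreading gives a Gaussian with σ² = 2Dt; advection only shifts the center.
σ = √(2 × 0.939 × 20.1) = 6.14 m.

6.14 m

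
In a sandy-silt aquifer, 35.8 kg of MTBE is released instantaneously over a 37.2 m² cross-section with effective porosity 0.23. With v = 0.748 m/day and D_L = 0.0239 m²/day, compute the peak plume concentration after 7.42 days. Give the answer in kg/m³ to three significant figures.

The peak of an instantaneous 1D plume sits at x = vt; there the Gaussian factor is 1 and C_max = M/(n_e·A·√(4πDt)), where n_e·A is the pore area the mass is dissolved in.
√(4πDt) = √(4π × 0.0239 × 7.42) = 1.493 m, so C_max = 35.8/(0.23 × 37.2 × 1.493) = 2.80 kg/m³.

2.80 kg/m³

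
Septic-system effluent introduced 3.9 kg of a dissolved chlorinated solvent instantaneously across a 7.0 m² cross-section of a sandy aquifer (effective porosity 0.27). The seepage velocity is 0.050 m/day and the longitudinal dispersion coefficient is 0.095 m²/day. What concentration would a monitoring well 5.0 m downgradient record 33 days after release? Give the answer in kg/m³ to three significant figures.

For an instantaneous plane source, C(x,t) = M/(n_e·A·√(4πDt)) · exp(−(x−vt)²/(4Dt)), with n_e·A the pore (flow) area.
Plume center vt = 0.050 × 33 = 1.65 m, so the well at 5.0 m is 3.35 m downgradient of the peak.
√(4πDt) = 6.277 m, giving peak height M/(n_e·A·√(4πDt)) = 3.9/(0.27 × 7.0 × 6.277) = 0.3287 kg/m³.
(x−vt)²/(4Dt) = (3.35)²/(4 × 0.095 × 33) = 0.8949; exp(−0.8949) = 0.4086.
C = 0.3287 × 0.4086 = 0.134 kg/m³.

0.134 kg/m³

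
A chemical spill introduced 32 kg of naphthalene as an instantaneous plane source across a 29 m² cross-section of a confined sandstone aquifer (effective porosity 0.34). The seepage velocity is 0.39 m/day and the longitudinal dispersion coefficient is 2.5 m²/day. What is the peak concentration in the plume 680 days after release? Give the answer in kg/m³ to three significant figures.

The peak of an instantaneous 1D plume sits at x = vt; there the Gaussian factor is 1 and C_max = M/(n_e·A·√(4πDt)), where n_e·A is the pore area the mass is dissolved in.
√(4πDt) = √(4π × 2.5 × 680) = 146.2 m, so C_max = 32/(0.34 × 29 × 146.2) = 0.0222 kg/m³.

0.0222 kg/m³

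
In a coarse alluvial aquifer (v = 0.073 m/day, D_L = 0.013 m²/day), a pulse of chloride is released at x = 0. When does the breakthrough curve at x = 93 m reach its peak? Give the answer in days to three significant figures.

For the 1D instantaneous-source solution, setting ∂C/∂t = 0 at fixed x gives v²t² + 2Dt − x² = 0, so t = (√(D² + v²x²) − D)/v².
√(D² + v²x²) = √(0.013² + 0.073² × 93²) = 6.789; v² = 0.005329.
t = (6.789 − 0.013)/0.005329 = 1270 days (vs. the pure-advection estimate x/v = 1270 d).

1270 days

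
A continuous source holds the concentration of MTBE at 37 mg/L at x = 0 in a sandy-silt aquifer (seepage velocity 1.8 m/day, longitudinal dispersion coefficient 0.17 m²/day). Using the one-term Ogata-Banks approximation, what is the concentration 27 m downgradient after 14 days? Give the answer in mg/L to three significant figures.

7.57 mg/L

For a continuous step input, C/C₀ ≈ ½·erfc((x−vt)/(2√(Dt))).
vt = 1.8 × 14 = 25.2 m and 2√(Dt) = 2√(0.17 × 14) = 3.085 m.
Argument (x−vt)/(2√(Dt)) = (27 − 25.2)/3.085 = 0.5835; ½·erfc(0.5835) = 0.2046.
C = 37 × 0.2046 = 7.57 mg/L.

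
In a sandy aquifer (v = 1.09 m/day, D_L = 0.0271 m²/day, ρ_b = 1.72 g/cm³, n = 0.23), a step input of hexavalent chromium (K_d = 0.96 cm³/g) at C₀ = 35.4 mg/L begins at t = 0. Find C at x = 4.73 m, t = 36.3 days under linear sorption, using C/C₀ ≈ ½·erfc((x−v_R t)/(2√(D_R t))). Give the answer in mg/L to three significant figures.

20.8 mg/L

Retardation factor R = 1 + ρ_b·K_d/n = 1 + 1.72 × 0.96/0.23 = 8.179.
Sorption retards both mechanisms: v_R = v/R = 0.1333 m/day, D_R = D/R = 0.003313 m²/day.
v_R·t = 0.1333 × 36.3 = 4.83879 m; 2√(D_R t) = 0.6936 m; argument = (4.73 − 4.83879)/0.6936 = -0.1568.
C = C₀ × ½·erfc(-0.1568) = 35.4 × 0.5877 = 20.8 mg/L.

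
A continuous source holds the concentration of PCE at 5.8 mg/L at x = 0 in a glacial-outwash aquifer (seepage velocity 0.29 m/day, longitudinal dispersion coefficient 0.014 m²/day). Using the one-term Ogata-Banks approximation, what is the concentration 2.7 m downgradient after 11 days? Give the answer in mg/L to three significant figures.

4.71 mg/L

For a continuous step input, C/C₀ ≈ ½·erfc((x−vt)/(2√(Dt))).
vt = 0.29 × 11 = 3.19 m and 2√(Dt) = 2√(0.014 × 11) = 0.7849 m.
Argument (x−vt)/(2√(Dt)) = (2.7 − 3.19)/0.7849 = -0.6243; ½·erfc(-0.6243) = 0.8114.
C = 5.8 × 0.8114 = 4.71 mg/L.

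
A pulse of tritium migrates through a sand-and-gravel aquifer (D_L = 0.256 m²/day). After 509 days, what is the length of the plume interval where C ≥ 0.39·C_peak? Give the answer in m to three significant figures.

The plume is Gaussian with σ = √(2Dt) = √(2 × 0.256 × 509) = 16.14 m.
C/C_peak = exp(−Δx²/(2σ²)) = 0.39 ⇒ Δx = σ·√(−2 ln 0.39) = 16.14 × 1.372 = 22.14 m.
Width = 2Δx = 44.3 m.

44.3 m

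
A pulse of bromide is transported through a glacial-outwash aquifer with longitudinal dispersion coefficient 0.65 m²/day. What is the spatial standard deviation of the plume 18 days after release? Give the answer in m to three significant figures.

Dispersive spreading gives a Gaussian with σ² = 2Dt; advection only shifts the center.
σ = √(2 × 0.65 × 18) = 4.84 m.

4.84 m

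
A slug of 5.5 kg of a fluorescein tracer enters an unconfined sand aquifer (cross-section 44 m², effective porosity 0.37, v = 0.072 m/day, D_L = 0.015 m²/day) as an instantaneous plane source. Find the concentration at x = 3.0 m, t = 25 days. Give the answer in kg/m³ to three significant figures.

For an instantaneous plane source, C(x,t) = M/(n_e·A·√(4πDt)) · exp(−(x−vt)²/(4Dt)), with n_e·A the pore (flow) area.
Plume center vt = 0.072 × 25 = 1.8 m, so the well at 3.0 m is 1.2 m downgradient of the peak.
√(4πDt) = 2.171 m, giving peak height M/(n_e·A·√(4πDt)) = 5.5/(0.37 × 44 × 2.171) = 0.1556 kg/m³.
(x−vt)²/(4Dt) = (1.2)²/(4 × 0.015 × 25) = 0.9600; exp(−0.9600) = 0.3829.
C = 0.1556 × 0.3829 = 0.0596 kg/m³.

0.0596 kg/m³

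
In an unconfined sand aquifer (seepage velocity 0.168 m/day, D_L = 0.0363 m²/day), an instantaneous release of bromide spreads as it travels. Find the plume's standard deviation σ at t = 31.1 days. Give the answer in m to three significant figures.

1.50 m

Dispersive spreading gives a Gaussian with σ² = 2Dt; advection only shifts the center.
σ = √(2 × 0.0363 × 31.1) = 1.50 m.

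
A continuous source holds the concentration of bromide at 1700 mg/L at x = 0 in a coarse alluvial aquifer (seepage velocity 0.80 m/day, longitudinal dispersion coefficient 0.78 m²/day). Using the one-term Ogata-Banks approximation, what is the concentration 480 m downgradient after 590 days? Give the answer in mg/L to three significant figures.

For a continuous step input, C/C₀ ≈ ½·erfc((x−vt)/(2√(Dt))).
vt = 0.80 × 590 = 472 m and 2√(Dt) = 2√(0.78 × 590) = 42.90 m.
Argument (x−vt)/(2√(Dt)) = (480 − 472)/42.90 = 0.1865; ½·erfc(0.1865) = 0.3960.
C = 1700 × 0.3960 = 673 mg/L.

673 mg/L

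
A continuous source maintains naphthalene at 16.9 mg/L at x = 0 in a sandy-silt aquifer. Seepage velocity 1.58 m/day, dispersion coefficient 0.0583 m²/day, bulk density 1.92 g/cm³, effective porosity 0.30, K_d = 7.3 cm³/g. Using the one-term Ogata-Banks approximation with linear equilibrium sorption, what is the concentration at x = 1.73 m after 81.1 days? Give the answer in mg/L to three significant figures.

16.6 mg/L

Retardation factor R = 1 + ρ_b·K_d/n = 1 + 1.92 × 7.3/0.30 = 47.72.
Sorption retards both mechanisms: v_R = v/R = 0.03311 m/day, D_R = D/R = 0.001222 m²/day.
v_R·t = 0.03311 × 81.1 = 2.685221 m; 2√(D_R t) = 0.6296 m; argument = (1.73 − 2.685221)/0.6296 = -1.517.
C = C₀ × ½·erfc(-1.517) = 16.9 × 0.9840 = 16.6 mg/L.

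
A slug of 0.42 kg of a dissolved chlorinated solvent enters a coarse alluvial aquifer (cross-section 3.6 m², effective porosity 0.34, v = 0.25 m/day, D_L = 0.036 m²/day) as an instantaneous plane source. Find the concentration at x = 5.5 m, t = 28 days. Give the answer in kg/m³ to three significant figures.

For an instantaneous plane source, C(x,t) = M/(n_e·A·√(4πDt)) · exp(−(x−vt)²/(4Dt)), with n_e·A the pore (flow) area.
Plume center vt = 0.25 × 28 = 7 m, so the well at 5.5 m is 1.5 m upgradient of the peak.
√(4πDt) = 3.559 m, giving peak height M/(n_e·A·√(4πDt)) = 0.42/(0.34 × 3.6 × 3.559) = 0.09641 kg/m³.
(x−vt)²/(4Dt) = (-1.5)²/(4 × 0.036 × 28) = 0.5580; exp(−0.5580) = 0.5724.
C = 0.09641 × 0.5724 = 0.0552 kg/m³.

0.0552 kg/m³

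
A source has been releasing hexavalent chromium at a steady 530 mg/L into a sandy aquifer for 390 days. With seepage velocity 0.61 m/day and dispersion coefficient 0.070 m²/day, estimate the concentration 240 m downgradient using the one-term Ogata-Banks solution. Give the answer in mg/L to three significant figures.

For a continuous step input, C/C₀ ≈ ½·erfc((x−vt)/(2√(Dt))).
vt = 0.61 × 390 = 237.9 m and 2√(Dt) = 2√(0.070 × 390) = 10.45 m.
Argument (x−vt)/(2√(Dt)) = (240 − 237.9)/10.45 = 0.2010; ½·erfc(0.2010) = 0.3881.
C = 530 × 0.3881 = 206 mg/L.

206 mg/L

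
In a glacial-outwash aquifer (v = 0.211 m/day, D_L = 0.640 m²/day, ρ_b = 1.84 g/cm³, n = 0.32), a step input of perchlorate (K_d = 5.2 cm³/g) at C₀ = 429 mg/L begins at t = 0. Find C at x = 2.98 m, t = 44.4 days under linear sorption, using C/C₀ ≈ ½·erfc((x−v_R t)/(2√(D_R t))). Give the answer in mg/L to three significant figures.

Retardation factor R = 1 + ρ_b·K_d/n = 1 + 1.84 × 5.2/0.32 = 30.90.
Sorption retards both mechanisms: v_R = v/R = 0.006828 m/day, D_R = D/R = 0.02071 m²/day.
v_R·t = 0.006828 × 44.4 = 0.3031632 m; 2√(D_R t) = 1.918 m; argument = (2.98 − 0.3031632)/1.918 = 1.396.
C = C₀ × ½·erfc(1.396) = 429 × 0.02418 = 10.4 mg/L.

10.4 mg/L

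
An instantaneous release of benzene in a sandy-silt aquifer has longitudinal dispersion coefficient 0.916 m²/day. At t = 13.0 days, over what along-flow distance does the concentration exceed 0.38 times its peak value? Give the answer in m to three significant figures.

13.6 m

The plume is Gaussian with σ = √(2Dt) = √(2 × 0.916 × 13.0) = 4.880 m.
C/C_peak = exp(−Δx²/(2σ²)) = 0.38 ⇒ Δx = σ·√(−2 ln 0.38) = 4.880 × 1.391 = 6.788 m.
Width = 2Δx = 13.6 m.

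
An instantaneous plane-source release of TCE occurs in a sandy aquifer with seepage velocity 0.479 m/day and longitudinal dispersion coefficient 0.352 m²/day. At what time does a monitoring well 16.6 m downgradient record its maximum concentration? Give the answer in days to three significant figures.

For the 1D instantaneous-source solution, setting ∂C/∂t = 0 at fixed x gives v²t² + 2Dt − x² = 0, so t = (√(D² + v²x²) − D)/v².
√(D² + v²x²) = √(0.352² + 0.479² × 16.6²) = 7.959; v² = 0.229441.
t = (7.959 − 0.352)/0.229441 = 33.2 days (vs. the pure-advection estimate x/v = 34.7 d).

33.2 days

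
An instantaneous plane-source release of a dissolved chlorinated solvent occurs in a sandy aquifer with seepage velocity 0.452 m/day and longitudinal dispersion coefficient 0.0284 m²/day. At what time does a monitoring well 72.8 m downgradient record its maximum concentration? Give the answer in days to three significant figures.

161 days

For the 1D instantaneous-source solution, setting ∂C/∂t = 0 at fixed x gives v²t² + 2Dt − x² = 0, so t = (√(D² + v²x²) − D)/v².
√(D² + v²x²) = √(0.0284² + 0.452² × 72.8²) = 32.91; v² = 0.204304.
t = (32.91 − 0.0284)/0.204304 = 161 days (vs. the pure-advection estimate x/v = 161 d).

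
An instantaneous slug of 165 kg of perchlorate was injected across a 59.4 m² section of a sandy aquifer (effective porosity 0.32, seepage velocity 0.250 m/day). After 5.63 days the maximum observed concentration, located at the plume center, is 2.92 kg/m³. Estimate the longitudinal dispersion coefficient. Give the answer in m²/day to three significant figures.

At the plume center C_max = M/(n_e·A·√(4πDt)), so D = M²/(4πt·(n_e·A·C_max)²).
n_e·A·C_max = 0.32 × 59.4 × 2.92 = 55.50 kg/m.
D = 165²/(4π × 5.63 × 55.50²) = 0.125 m²/day.

0.125 m²/day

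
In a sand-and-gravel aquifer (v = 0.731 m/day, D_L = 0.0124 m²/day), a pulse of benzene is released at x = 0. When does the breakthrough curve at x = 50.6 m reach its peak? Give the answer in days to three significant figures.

69.2 days

For the 1D instantaneous-source solution, setting ∂C/∂t = 0 at fixed x gives v²t² + 2Dt − x² = 0, so t = (√(D² + v²x²) − D)/v².
√(D² + v²x²) = √(0.0124² + 0.731² × 50.6²) = 36.99; v² = 0.534361.
t = (36.99 − 0.0124)/0.534361 = 69.2 days (vs. the pure-advection estimate x/v = 69.2 d).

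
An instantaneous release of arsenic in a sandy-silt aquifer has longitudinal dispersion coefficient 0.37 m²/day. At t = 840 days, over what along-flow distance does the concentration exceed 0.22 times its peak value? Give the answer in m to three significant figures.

86.8 m

The plume is Gaussian with σ = √(2Dt) = √(2 × 0.37 × 840) = 24.93 m.
C/C_peak = exp(−Δx²/(2σ²)) = 0.22 ⇒ Δx = σ·√(−2 ln 0.22) = 24.93 × 1.740 = 43.38 m.
Width = 2Δx = 86.8 m.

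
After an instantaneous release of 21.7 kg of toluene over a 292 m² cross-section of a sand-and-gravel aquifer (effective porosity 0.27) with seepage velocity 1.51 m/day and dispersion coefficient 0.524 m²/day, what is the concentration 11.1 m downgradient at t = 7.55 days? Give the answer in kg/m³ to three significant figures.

For an instantaneous plane source, C(x,t) = M/(n_e·A·√(4πDt)) · exp(−(x−vt)²/(4Dt)), with n_e·A the pore (flow) area.
Plume center vt = 1.51 × 7.55 = 11.4005 m, so the well at 11.1 m is 0.3005 m upgradient of the peak.
√(4πDt) = 7.051 m, giving peak height M/(n_e·A·√(4πDt)) = 21.7/(0.27 × 292 × 7.051) = 0.03904 kg/m³.
(x−vt)²/(4Dt) = (-0.3005)²/(4 × 0.524 × 7.55) = 0.005706; exp(−0.005706) = 0.9943.
C = 0.03904 × 0.9943 = 0.0388 kg/m³.

0.0388 kg/m³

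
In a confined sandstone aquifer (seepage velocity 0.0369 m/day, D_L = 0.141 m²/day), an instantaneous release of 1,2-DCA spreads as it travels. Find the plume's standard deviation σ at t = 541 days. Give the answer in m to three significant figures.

Dispersive spreading gives a Gaussian with σ² = 2Dt; advection only shifts the center.
σ = √(2 × 0.141 × 541) = 12.4 m.

12.4 m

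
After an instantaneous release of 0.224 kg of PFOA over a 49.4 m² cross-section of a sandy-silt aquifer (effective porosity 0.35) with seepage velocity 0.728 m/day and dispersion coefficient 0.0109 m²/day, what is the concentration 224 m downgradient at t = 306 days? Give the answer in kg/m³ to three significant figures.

0.00179 kg/m³

For an instantaneous plane source, C(x,t) = M/(n_e·A·√(4πDt)) · exp(−(x−vt)²/(4Dt)), with n_e·A the pore (flow) area.
Plume center vt = 0.728 × 306 = 222.768 m, so the well at 224 m is 1.232 m downgradient of the peak.
√(4πDt) = 6.474 m, giving peak height M/(n_e·A·√(4πDt)) = 0.224/(0.35 × 49.4 × 6.474) = 0.002001 kg/m³.
(x−vt)²/(4Dt) = (1.232)²/(4 × 0.0109 × 306) = 0.1138; exp(−0.1138) = 0.8924.
C = 0.002001 × 0.8924 = 0.00179 kg/m³.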